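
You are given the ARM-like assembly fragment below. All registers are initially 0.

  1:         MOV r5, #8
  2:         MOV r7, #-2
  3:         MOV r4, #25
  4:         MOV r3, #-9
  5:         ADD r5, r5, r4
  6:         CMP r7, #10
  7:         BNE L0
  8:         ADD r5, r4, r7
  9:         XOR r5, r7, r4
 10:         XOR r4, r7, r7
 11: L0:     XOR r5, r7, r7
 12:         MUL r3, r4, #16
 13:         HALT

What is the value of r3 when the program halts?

400

r5=8
r7=-2
r4=25
r3=-9
r5=8+25=33
CMP r7, #10  (cmp -2,10)
BNE L0: taken
r5=(-2)^(-2)=0
r3=25*16=400
halt.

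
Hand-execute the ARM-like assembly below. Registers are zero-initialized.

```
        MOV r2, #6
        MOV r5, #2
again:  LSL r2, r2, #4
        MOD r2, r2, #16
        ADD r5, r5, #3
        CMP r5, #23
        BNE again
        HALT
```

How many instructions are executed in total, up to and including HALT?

MOV r2, #6 → r2=6
MOV r5, #2 → r5=2
LSL r2, r2, #4 → r2=6<<4=96
MOD r2, r2, #16 → r2=96%16=0
ADD r5, r5, #3 → r5=2+3=5
CMP r5, #23  (cmp 5,23)
BNE again: taken
LSL r2, r2, #4 → r2=0<<4=0
MOD r2, r2, #16 → r2=0%16=0
ADD r5, r5, #3 → r5=5+3=8
CMP r5, #23  (cmp 8,23)
BNE again: taken
LSL r2, r2, #4 → r2=0<<4=0
MOD r2, r2, #16 → r2=0%16=0
ADD r5, r5, #3 → r5=8+3=11
CMP r5, #23  (cmp 11,23)
BNE again: taken
LSL r2, r2, #4 → r2=0<<4=0
MOD r2, r2, #16 → r2=0%16=0
ADD r5, r5, #3 → r5=11+3=14
CMP r5, #23  (cmp 14,23)
BNE again: taken
LSL r2, r2, #4 → r2=0<<4=0
MOD r2, r2, #16 → r2=0%16=0
ADD r5, r5, #3 → r5=14+3=17
CMP r5, #23  (cmp 17,23)
BNE again: taken
LSL r2, r2, #4 → r2=0<<4=0
MOD r2, r2, #16 → r2=0%16=0
ADD r5, r5, #3 → r5=17+3=20
CMP r5, #23  (cmp 20,23)
BNE again: taken
LSL r2, r2, #4 → r2=0<<4=0
MOD r2, r2, #16 → r2=0%16=0
ADD r5, r5, #3 → r5=20+3=23
CMP r5, #23  (cmp 23,23)
BNE again: not taken
halt.
Total executed instructions: 38.

38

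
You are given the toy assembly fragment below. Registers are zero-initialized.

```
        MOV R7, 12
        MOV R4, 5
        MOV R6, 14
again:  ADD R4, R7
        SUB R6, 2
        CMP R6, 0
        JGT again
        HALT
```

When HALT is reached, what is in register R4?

89

after MOV R7, 12: R7=12
after MOV R4, 5: R4=5
after MOV R6, 14: R6=14
after ADD R4, R7: R4=5+12=17
after SUB R6, 2: R6=14-2=12
CMP R6, 0  (cmp 12,0)
JGT again: taken
after ADD R4, R7: R4=17+12=29
after SUB R6, 2: R6=12-2=10
CMP R6, 0  (cmp 10,0)
JGT again: taken
after ADD R4, R7: R4=29+12=41
after SUB R6, 2: R6=10-2=8
CMP R6, 0  (cmp 8,0)
JGT again: taken
after ADD R4, R7: R4=41+12=53
after SUB R6, 2: R6=8-2=6
CMP R6, 0  (cmp 6,0)
JGT again: taken
after ADD R4, R7: R4=53+12=65
after SUB R6, 2: R6=6-2=4
CMP R6, 0  (cmp 4,0)
JGT again: taken
after ADD R4, R7: R4=65+12=77
after SUB R6, 2: R6=4-2=2
CMP R6, 0  (cmp 2,0)
JGT again: taken
after ADD R4, R7: R4=77+12=89
after SUB R6, 2: R6=2-2=0
CMP R6, 0  (cmp 0,0)
JGT again: not taken
halt.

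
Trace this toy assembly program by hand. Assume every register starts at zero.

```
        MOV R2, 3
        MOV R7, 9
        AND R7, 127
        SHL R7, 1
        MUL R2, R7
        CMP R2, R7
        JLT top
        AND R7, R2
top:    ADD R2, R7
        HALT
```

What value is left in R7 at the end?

18

MOV R2, 3 → R2=3
MOV R7, 9 → R7=9
AND R7, 127 → R7=9&127=9
SHL R7, 1 → R7=9<<1=18
MUL R2, R7 → R2=3*18=54
CMP R2, R7  (cmp 54,18)
JLT top: not taken
AND R7, R2 → R7=18&54=18
ADD R2, R7 → R2=54+18=72
halt.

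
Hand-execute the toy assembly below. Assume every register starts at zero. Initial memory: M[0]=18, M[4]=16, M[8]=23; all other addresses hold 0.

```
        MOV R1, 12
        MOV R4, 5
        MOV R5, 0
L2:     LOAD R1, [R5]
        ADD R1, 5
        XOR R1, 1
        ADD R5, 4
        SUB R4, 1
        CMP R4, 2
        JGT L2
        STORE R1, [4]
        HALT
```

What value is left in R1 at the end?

MOV R1, 12 → R1=12
MOV R4, 5 → R4=5
MOV R5, 0 → R5=0
LOAD R1, [R5] → R1=M[0]=18
ADD R1, 5 → R1=18+5=23
XOR R1, 1 → R1=23^1=22
ADD R5, 4 → R5=0+4=4
SUB R4, 1 → R4=5-1=4
CMP R4, 2  (cmp 4,2)
JGT L2: taken
LOAD R1, [R5] → R1=M[4]=16
ADD R1, 5 → R1=16+5=21
XOR R1, 1 → R1=21^1=20
ADD R5, 4 → R5=4+4=8
SUB R4, 1 → R4=4-1=3
CMP R4, 2  (cmp 3,2)
JGT L2: taken
LOAD R1, [R5] → R1=M[8]=23
ADD R1, 5 → R1=23+5=28
XOR R1, 1 → R1=28^1=29
ADD R5, 4 → R5=8+4=12
SUB R4, 1 → R4=3-1=2
CMP R4, 2  (cmp 2,2)
JGT L2: not taken
STORE R1, [4] → M[4]=29
halt.

29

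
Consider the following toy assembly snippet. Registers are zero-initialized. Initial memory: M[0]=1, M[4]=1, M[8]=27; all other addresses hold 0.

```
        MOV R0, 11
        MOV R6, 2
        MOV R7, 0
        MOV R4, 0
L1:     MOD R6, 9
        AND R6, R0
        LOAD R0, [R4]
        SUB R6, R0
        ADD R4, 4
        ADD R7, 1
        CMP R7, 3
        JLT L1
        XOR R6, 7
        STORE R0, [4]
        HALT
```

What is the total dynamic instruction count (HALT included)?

31

MOV R0, 11 → R0=11
MOV R6, 2 → R6=2
MOV R7, 0 → R7=0
MOV R4, 0 → R4=0
MOD R6, 9 → R6=2%9=2
AND R6, R0 → R6=2&11=2
LOAD R0, [R4] → R0=M[0]=1
SUB R6, R0 → R6=2-1=1
ADD R4, 4 → R4=0+4=4
ADD R7, 1 → R7=0+1=1
CMP R7, 3  (cmp 1,3)
JLT L1: taken
MOD R6, 9 → R6=1%9=1
AND R6, R0 → R6=1&1=1
LOAD R0, [R4] → R0=M[4]=1
SUB R6, R0 → R6=1-1=0
ADD R4, 4 → R4=4+4=8
ADD R7, 1 → R7=1+1=2
CMP R7, 3  (cmp 2,3)
JLT L1: taken
MOD R6, 9 → R6=0%9=0
AND R6, R0 → R6=0&1=0
LOAD R0, [R4] → R0=M[8]=27
SUB R6, R0 → R6=0-27=-27
ADD R4, 4 → R4=8+4=12
ADD R7, 1 → R7=2+1=3
CMP R7, 3  (cmp 3,3)
JLT L1: not taken
XOR R6, 7 → R6=(-27)^7=-30
STORE R0, [4] → M[4]=27
halt.
Total executed instructions: 31.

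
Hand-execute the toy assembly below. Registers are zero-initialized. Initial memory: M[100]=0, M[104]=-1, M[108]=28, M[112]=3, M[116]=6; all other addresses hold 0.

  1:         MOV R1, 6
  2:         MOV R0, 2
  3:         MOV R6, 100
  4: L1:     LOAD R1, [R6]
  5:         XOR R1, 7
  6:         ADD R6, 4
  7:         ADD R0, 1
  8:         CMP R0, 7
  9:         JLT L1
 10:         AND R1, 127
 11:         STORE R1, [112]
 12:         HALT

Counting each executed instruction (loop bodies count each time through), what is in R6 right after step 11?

104

after MOV R1, 6: R1=6
after MOV R0, 2: R0=2
after MOV R6, 100: R6=100
after LOAD R1, [R6]: R1=M[100]=0
after XOR R1, 7: R1=0^7=7
after ADD R6, 4: R6=100+4=104
after ADD R0, 1: R0=2+1=3
CMP R0, 7  (cmp 3,7)
JLT L1: taken
after LOAD R1, [R6]: R1=M[104]=-1
after XOR R1, 7: R1=(-1)^7=-8
After step 11: R6 = 104.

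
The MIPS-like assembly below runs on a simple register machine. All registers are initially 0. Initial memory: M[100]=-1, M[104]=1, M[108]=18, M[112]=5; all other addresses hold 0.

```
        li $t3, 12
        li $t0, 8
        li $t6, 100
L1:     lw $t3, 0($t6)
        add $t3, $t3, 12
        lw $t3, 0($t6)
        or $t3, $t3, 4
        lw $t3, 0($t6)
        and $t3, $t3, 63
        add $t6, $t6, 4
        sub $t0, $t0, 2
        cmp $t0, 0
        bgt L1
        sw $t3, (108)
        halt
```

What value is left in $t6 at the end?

after li $t3, 12: $t3=12
after li $t0, 8: $t0=8
after li $t6, 100: $t6=100
after lw $t3, 0($t6): $t3=M[100]=-1
after add $t3, $t3, 12: $t3=(-1)+12=11
after lw $t3, 0($t6): $t3=M[100]=-1
after or $t3, $t3, 4: $t3=(-1)|4=-1
after lw $t3, 0($t6): $t3=M[100]=-1
after and $t3, $t3, 63: $t3=(-1)&63=63
after add $t6, $t6, 4: $t6=100+4=104
after sub $t0, $t0, 2: $t0=8-2=6
cmp $t0, 0  (cmp 6,0)
bgt L1: taken
after lw $t3, 0($t6): $t3=M[104]=1
after add $t3, $t3, 12: $t3=1+12=13
after lw $t3, 0($t6): $t3=M[104]=1
after or $t3, $t3, 4: $t3=1|4=5
after lw $t3, 0($t6): $t3=M[104]=1
after and $t3, $t3, 63: $t3=1&63=1
after add $t6, $t6, 4: $t6=104+4=108
after sub $t0, $t0, 2: $t0=6-2=4
cmp $t0, 0  (cmp 4,0)
bgt L1: taken
after lw $t3, 0($t6): $t3=M[108]=18
after add $t3, $t3, 12: $t3=18+12=30
after lw $t3, 0($t6): $t3=M[108]=18
after or $t3, $t3, 4: $t3=18|4=22
after lw $t3, 0($t6): $t3=M[108]=18
after and $t3, $t3, 63: $t3=18&63=18
after add $t6, $t6, 4: $t6=108+4=112
after sub $t0, $t0, 2: $t0=4-2=2
cmp $t0, 0  (cmp 2,0)
bgt L1: taken
after lw $t3, 0($t6): $t3=M[112]=5
after add $t3, $t3, 12: $t3=5+12=17
after lw $t3, 0($t6): $t3=M[112]=5
after or $t3, $t3, 4: $t3=5|4=5
after lw $t3, 0($t6): $t3=M[112]=5
after and $t3, $t3, 63: $t3=5&63=5
after add $t6, $t6, 4: $t6=112+4=116
after sub $t0, $t0, 2: $t0=2-2=0
cmp $t0, 0  (cmp 0,0)
bgt L1: not taken
sw $t3, (108) → M[108]=5
halt.

116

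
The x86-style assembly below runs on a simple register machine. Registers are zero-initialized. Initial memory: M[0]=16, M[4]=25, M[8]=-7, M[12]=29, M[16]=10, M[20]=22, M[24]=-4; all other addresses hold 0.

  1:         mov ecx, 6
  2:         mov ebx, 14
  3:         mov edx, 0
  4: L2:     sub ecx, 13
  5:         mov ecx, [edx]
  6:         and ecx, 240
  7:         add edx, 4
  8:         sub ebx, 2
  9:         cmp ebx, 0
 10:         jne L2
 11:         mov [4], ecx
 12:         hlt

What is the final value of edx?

mov ecx, 6 → ecx=6
mov ebx, 14 → ebx=14
mov edx, 0 → edx=0
sub ecx, 13 → ecx=6-13=-7
mov ecx, [edx] → ecx=M[0]=16
and ecx, 240 → ecx=16&240=16
add edx, 4 → edx=0+4=4
sub ebx, 2 → ebx=14-2=12
cmp ebx, 0  (cmp 12,0)
jne L2: taken
sub ecx, 13 → ecx=16-13=3
mov ecx, [edx] → ecx=M[4]=25
and ecx, 240 → ecx=25&240=16
add edx, 4 → edx=4+4=8
sub ebx, 2 → ebx=12-2=10
cmp ebx, 0  (cmp 10,0)
jne L2: taken
sub ecx, 13 → ecx=16-13=3
mov ecx, [edx] → ecx=M[8]=-7
and ecx, 240 → ecx=(-7)&240=240
add edx, 4 → edx=8+4=12
sub ebx, 2 → ebx=10-2=8
cmp ebx, 0  (cmp 8,0)
jne L2: taken
sub ecx, 13 → ecx=240-13=227
mov ecx, [edx] → ecx=M[12]=29
and ecx, 240 → ecx=29&240=16
add edx, 4 → edx=12+4=16
sub ebx, 2 → ebx=8-2=6
cmp ebx, 0  (cmp 6,0)
jne L2: taken
sub ecx, 13 → ecx=16-13=3
mov ecx, [edx] → ecx=M[16]=10
and ecx, 240 → ecx=10&240=0
add edx, 4 → edx=16+4=20
sub ebx, 2 → ebx=6-2=4
cmp ebx, 0  (cmp 4,0)
jne L2: taken
sub ecx, 13 → ecx=0-13=-13
mov ecx, [edx] → ecx=M[20]=22
and ecx, 240 → ecx=22&240=16
add edx, 4 → edx=20+4=24
sub ebx, 2 → ebx=4-2=2
cmp ebx, 0  (cmp 2,0)
jne L2: taken
sub ecx, 13 → ecx=16-13=3
mov ecx, [edx] → ecx=M[24]=-4
and ecx, 240 → ecx=(-4)&240=240
add edx, 4 → edx=24+4=28
sub ebx, 2 → ebx=2-2=0
cmp ebx, 0  (cmp 0,0)
jne L2: not taken
mov [4], ecx → M[4]=240
halt.

28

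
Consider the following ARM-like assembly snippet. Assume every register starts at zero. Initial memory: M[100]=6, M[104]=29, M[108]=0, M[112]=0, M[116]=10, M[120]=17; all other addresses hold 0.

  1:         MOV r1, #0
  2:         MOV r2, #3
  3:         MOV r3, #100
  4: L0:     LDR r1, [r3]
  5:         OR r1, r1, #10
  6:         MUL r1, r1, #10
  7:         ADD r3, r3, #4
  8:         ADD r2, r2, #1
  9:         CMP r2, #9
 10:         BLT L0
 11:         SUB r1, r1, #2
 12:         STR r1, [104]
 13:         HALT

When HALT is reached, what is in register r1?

268

after MOV r1, #0: r1=0
after MOV r2, #3: r2=3
after MOV r3, #100: r3=100
after LDR r1, [r3]: r1=M[100]=6
after OR r1, r1, #10: r1=6|10=14
after MUL r1, r1, #10: r1=14*10=140
after ADD r3, r3, #4: r3=100+4=104
after ADD r2, r2, #1: r2=3+1=4
CMP r2, #9  (cmp 4,9)
BLT L0: taken
after LDR r1, [r3]: r1=M[104]=29
after OR r1, r1, #10: r1=29|10=31
after MUL r1, r1, #10: r1=31*10=310
after ADD r3, r3, #4: r3=104+4=108
after ADD r2, r2, #1: r2=4+1=5
CMP r2, #9  (cmp 5,9)
BLT L0: taken
after LDR r1, [r3]: r1=M[108]=0
after OR r1, r1, #10: r1=0|10=10
after MUL r1, r1, #10: r1=10*10=100
after ADD r3, r3, #4: r3=108+4=112
after ADD r2, r2, #1: r2=5+1=6
CMP r2, #9  (cmp 6,9)
BLT L0: taken
after LDR r1, [r3]: r1=M[112]=0
after OR r1, r1, #10: r1=0|10=10
after MUL r1, r1, #10: r1=10*10=100
after ADD r3, r3, #4: r3=112+4=116
after ADD r2, r2, #1: r2=6+1=7
CMP r2, #9  (cmp 7,9)
BLT L0: taken
after LDR r1, [r3]: r1=M[116]=10
after OR r1, r1, #10: r1=10|10=10
after MUL r1, r1, #10: r1=10*10=100
after ADD r3, r3, #4: r3=116+4=120
after ADD r2, r2, #1: r2=7+1=8
CMP r2, #9  (cmp 8,9)
BLT L0: taken
after LDR r1, [r3]: r1=M[120]=17
after OR r1, r1, #10: r1=17|10=27
after MUL r1, r1, #10: r1=27*10=270
after ADD r3, r3, #4: r3=120+4=124
after ADD r2, r2, #1: r2=8+1=9
CMP r2, #9  (cmp 9,9)
BLT L0: not taken
after SUB r1, r1, #2: r1=270-2=268
STR r1, [104] → M[104]=268
halt.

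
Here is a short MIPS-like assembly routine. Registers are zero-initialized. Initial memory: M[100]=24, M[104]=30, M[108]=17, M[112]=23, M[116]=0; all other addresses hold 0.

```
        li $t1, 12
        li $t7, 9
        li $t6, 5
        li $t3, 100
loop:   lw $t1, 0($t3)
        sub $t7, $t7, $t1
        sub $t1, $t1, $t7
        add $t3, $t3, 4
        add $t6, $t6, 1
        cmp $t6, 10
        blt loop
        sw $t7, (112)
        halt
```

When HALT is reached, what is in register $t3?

120

li $t1, 12 → $t1=12
li $t7, 9 → $t7=9
li $t6, 5 → $t6=5
li $t3, 100 → $t3=100
lw $t1, 0($t3) → $t1=M[100]=24
sub $t7, $t7, $t1 → $t7=9-24=-15
sub $t1, $t1, $t7 → $t1=24-(-15)=39
add $t3, $t3, 4 → $t3=100+4=104
add $t6, $t6, 1 → $t6=5+1=6
cmp $t6, 10  (cmp 6,10)
blt loop: taken
lw $t1, 0($t3) → $t1=M[104]=30
sub $t7, $t7, $t1 → $t7=(-15)-30=-45
sub $t1, $t1, $t7 → $t1=30-(-45)=75
add $t3, $t3, 4 → $t3=104+4=108
add $t6, $t6, 1 → $t6=6+1=7
cmp $t6, 10  (cmp 7,10)
blt loop: taken
lw $t1, 0($t3) → $t1=M[108]=17
sub $t7, $t7, $t1 → $t7=(-45)-17=-62
sub $t1, $t1, $t7 → $t1=17-(-62)=79
add $t3, $t3, 4 → $t3=108+4=112
add $t6, $t6, 1 → $t6=7+1=8
cmp $t6, 10  (cmp 8,10)
blt loop: taken
lw $t1, 0($t3) → $t1=M[112]=23
sub $t7, $t7, $t1 → $t7=(-62)-23=-85
sub $t1, $t1, $t7 → $t1=23-(-85)=108
add $t3, $t3, 4 → $t3=112+4=116
add $t6, $t6, 1 → $t6=8+1=9
cmp $t6, 10  (cmp 9,10)
blt loop: taken
lw $t1, 0($t3) → $t1=M[116]=0
sub $t7, $t7, $t1 → $t7=(-85)-0=-85
sub $t1, $t1, $t7 → $t1=0-(-85)=85
add $t3, $t3, 4 → $t3=116+4=120
add $t6, $t6, 1 → $t6=9+1=10
cmp $t6, 10  (cmp 10,10)
blt loop: not taken
sw $t7, (112) → M[112]=-85
halt.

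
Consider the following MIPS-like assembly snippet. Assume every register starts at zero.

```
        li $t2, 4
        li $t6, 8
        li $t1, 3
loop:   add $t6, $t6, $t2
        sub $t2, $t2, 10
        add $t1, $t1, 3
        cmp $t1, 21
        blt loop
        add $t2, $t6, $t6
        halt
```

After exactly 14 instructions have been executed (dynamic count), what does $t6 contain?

-10

after li $t2, 4: $t2=4
after li $t6, 8: $t6=8
after li $t1, 3: $t1=3
after add $t6, $t6, $t2: $t6=8+4=12
after sub $t2, $t2, 10: $t2=4-10=-6
after add $t1, $t1, 3: $t1=3+3=6
cmp $t1, 21  (cmp 6,21)
blt loop: taken
after add $t6, $t6, $t2: $t6=12+(-6)=6
after sub $t2, $t2, 10: $t2=(-6)-10=-16
after add $t1, $t1, 3: $t1=6+3=9
cmp $t1, 21  (cmp 9,21)
blt loop: taken
after add $t6, $t6, $t2: $t6=6+(-16)=-10
After step 14: $t6 = -10.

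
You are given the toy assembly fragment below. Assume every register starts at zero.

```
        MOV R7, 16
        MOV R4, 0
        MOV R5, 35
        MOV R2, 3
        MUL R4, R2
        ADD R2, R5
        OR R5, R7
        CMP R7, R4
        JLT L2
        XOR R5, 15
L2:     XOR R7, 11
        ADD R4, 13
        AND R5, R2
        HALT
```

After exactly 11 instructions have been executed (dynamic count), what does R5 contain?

60

after MOV R7, 16: R7=16
after MOV R4, 0: R4=0
after MOV R5, 35: R5=35
after MOV R2, 3: R2=3
after MUL R4, R2: R4=0*3=0
after ADD R2, R5: R2=3+35=38
after OR R5, R7: R5=35|16=51
CMP R7, R4  (cmp 16,0)
JLT L2: not taken
after XOR R5, 15: R5=51^15=60
after XOR R7, 11: R7=16^11=27
After step 11: R5 = 60.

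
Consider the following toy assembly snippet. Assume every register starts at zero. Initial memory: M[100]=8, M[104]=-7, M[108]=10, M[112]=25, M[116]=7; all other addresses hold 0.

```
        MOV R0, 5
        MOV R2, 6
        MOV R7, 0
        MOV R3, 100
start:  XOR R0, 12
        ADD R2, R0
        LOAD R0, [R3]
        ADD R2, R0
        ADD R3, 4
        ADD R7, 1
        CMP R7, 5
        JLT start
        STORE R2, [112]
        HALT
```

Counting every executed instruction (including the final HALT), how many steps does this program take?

46

after MOV R0, 5: R0=5
after MOV R2, 6: R2=6
after MOV R7, 0: R7=0
after MOV R3, 100: R3=100
after XOR R0, 12: R0=5^12=9
after ADD R2, R0: R2=6+9=15
after LOAD R0, [R3]: R0=M[100]=8
after ADD R2, R0: R2=15+8=23
after ADD R3, 4: R3=100+4=104
after ADD R7, 1: R7=0+1=1
CMP R7, 5  (cmp 1,5)
JLT start: taken
after XOR R0, 12: R0=8^12=4
after ADD R2, R0: R2=23+4=27
after LOAD R0, [R3]: R0=M[104]=-7
after ADD R2, R0: R2=27+(-7)=20
after ADD R3, 4: R3=104+4=108
after ADD R7, 1: R7=1+1=2
CMP R7, 5  (cmp 2,5)
JLT start: taken
after XOR R0, 12: R0=(-7)^12=-11
after ADD R2, R0: R2=20+(-11)=9
after LOAD R0, [R3]: R0=M[108]=10
after ADD R2, R0: R2=9+10=19
after ADD R3, 4: R3=108+4=112
after ADD R7, 1: R7=2+1=3
CMP R7, 5  (cmp 3,5)
JLT start: taken
after XOR R0, 12: R0=10^12=6
after ADD R2, R0: R2=19+6=25
after LOAD R0, [R3]: R0=M[112]=25
after ADD R2, R0: R2=25+25=50
after ADD R3, 4: R3=112+4=116
after ADD R7, 1: R7=3+1=4
CMP R7, 5  (cmp 4,5)
JLT start: taken
after XOR R0, 12: R0=25^12=21
after ADD R2, R0: R2=50+21=71
after LOAD R0, [R3]: R0=M[116]=7
after ADD R2, R0: R2=71+7=78
after ADD R3, 4: R3=116+4=120
after ADD R7, 1: R7=4+1=5
CMP R7, 5  (cmp 5,5)
JLT start: not taken
STORE R2, [112] → M[112]=78
halt.
Total executed instructions: 46.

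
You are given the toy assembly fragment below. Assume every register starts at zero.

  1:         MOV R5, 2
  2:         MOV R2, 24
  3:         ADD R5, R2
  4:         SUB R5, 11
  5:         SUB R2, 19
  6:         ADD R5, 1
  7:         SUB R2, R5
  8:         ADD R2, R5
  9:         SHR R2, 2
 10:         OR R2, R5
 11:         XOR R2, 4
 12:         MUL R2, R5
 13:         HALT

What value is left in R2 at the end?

336

R5=2
R2=24
R5=2+24=26
R5=26-11=15
R2=24-19=5
R5=15+1=16
R2=5-16=-11
R2=(-11)+16=5
R2=5>>2=1
R2=1|16=17
R2=17^4=21
R2=21*16=336
halt.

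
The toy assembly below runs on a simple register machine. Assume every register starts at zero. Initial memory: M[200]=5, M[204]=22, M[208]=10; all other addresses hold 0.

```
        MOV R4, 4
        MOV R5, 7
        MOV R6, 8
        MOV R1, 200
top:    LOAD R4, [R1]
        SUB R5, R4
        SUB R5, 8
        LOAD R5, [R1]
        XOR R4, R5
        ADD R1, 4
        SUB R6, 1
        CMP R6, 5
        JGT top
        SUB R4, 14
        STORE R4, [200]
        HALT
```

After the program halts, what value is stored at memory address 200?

MOV R4, 4 → R4=4
MOV R5, 7 → R5=7
MOV R6, 8 → R6=8
MOV R1, 200 → R1=200
LOAD R4, [R1] → R4=M[200]=5
SUB R5, R4 → R5=7-5=2
SUB R5, 8 → R5=2-8=-6
LOAD R5, [R1] → R5=M[200]=5
XOR R4, R5 → R4=5^5=0
ADD R1, 4 → R1=200+4=204
SUB R6, 1 → R6=8-1=7
CMP R6, 5  (cmp 7,5)
JGT top: taken
LOAD R4, [R1] → R4=M[204]=22
SUB R5, R4 → R5=5-22=-17
SUB R5, 8 → R5=(-17)-8=-25
LOAD R5, [R1] → R5=M[204]=22
XOR R4, R5 → R4=22^22=0
ADD R1, 4 → R1=204+4=208
SUB R6, 1 → R6=7-1=6
CMP R6, 5  (cmp 6,5)
JGT top: taken
LOAD R4, [R1] → R4=M[208]=10
SUB R5, R4 → R5=22-10=12
SUB R5, 8 → R5=12-8=4
LOAD R5, [R1] → R5=M[208]=10
XOR R4, R5 → R4=10^10=0
ADD R1, 4 → R1=208+4=212
SUB R6, 1 → R6=6-1=5
CMP R6, 5  (cmp 5,5)
JGT top: not taken
SUB R4, 14 → R4=0-14=-14
STORE R4, [200] → M[200]=-14
halt.

-14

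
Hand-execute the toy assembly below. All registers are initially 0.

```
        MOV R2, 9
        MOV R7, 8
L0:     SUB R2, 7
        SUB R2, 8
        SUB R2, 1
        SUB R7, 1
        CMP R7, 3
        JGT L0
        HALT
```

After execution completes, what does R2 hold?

MOV R2, 9 → R2=9
MOV R7, 8 → R7=8
SUB R2, 7 → R2=9-7=2
SUB R2, 8 → R2=2-8=-6
SUB R2, 1 → R2=(-6)-1=-7
SUB R7, 1 → R7=8-1=7
CMP R7, 3  (cmp 7,3)
JGT L0: taken
SUB R2, 7 → R2=(-7)-7=-14
SUB R2, 8 → R2=(-14)-8=-22
SUB R2, 1 → R2=(-22)-1=-23
SUB R7, 1 → R7=7-1=6
CMP R7, 3  (cmp 6,3)
JGT L0: taken
SUB R2, 7 → R2=(-23)-7=-30
SUB R2, 8 → R2=(-30)-8=-38
SUB R2, 1 → R2=(-38)-1=-39
SUB R7, 1 → R7=6-1=5
CMP R7, 3  (cmp 5,3)
JGT L0: taken
SUB R2, 7 → R2=(-39)-7=-46
SUB R2, 8 → R2=(-46)-8=-54
SUB R2, 1 → R2=(-54)-1=-55
SUB R7, 1 → R7=5-1=4
CMP R7, 3  (cmp 4,3)
JGT L0: taken
SUB R2, 7 → R2=(-55)-7=-62
SUB R2, 8 → R2=(-62)-8=-70
SUB R2, 1 → R2=(-70)-1=-71
SUB R7, 1 → R7=4-1=3
CMP R7, 3  (cmp 3,3)
JGT L0: not taken
halt.

-71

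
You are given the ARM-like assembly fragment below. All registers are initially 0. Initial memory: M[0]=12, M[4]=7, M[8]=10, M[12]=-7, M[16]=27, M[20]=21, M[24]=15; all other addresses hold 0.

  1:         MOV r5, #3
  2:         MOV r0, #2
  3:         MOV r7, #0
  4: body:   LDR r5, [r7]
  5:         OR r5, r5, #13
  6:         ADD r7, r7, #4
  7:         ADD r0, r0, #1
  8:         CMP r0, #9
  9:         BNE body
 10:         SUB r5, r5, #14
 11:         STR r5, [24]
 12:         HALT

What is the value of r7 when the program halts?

after MOV r5, #3: r5=3
after MOV r0, #2: r0=2
after MOV r7, #0: r7=0
after LDR r5, [r7]: r5=M[0]=12
after OR r5, r5, #13: r5=12|13=13
after ADD r7, r7, #4: r7=0+4=4
after ADD r0, r0, #1: r0=2+1=3
CMP r0, #9  (cmp 3,9)
BNE body: taken
after LDR r5, [r7]: r5=M[4]=7
after OR r5, r5, #13: r5=7|13=15
after ADD r7, r7, #4: r7=4+4=8
after ADD r0, r0, #1: r0=3+1=4
CMP r0, #9  (cmp 4,9)
BNE body: taken
after LDR r5, [r7]: r5=M[8]=10
after OR r5, r5, #13: r5=10|13=15
after ADD r7, r7, #4: r7=8+4=12
after ADD r0, r0, #1: r0=4+1=5
CMP r0, #9  (cmp 5,9)
BNE body: taken
after LDR r5, [r7]: r5=M[12]=-7
after OR r5, r5, #13: r5=(-7)|13=-3
after ADD r7, r7, #4: r7=12+4=16
after ADD r0, r0, #1: r0=5+1=6
CMP r0, #9  (cmp 6,9)
BNE body: taken
after LDR r5, [r7]: r5=M[16]=27
after OR r5, r5, #13: r5=27|13=31
after ADD r7, r7, #4: r7=16+4=20
after ADD r0, r0, #1: r0=6+1=7
CMP r0, #9  (cmp 7,9)
BNE body: taken
after LDR r5, [r7]: r5=M[20]=21
after OR r5, r5, #13: r5=21|13=29
after ADD r7, r7, #4: r7=20+4=24
after ADD r0, r0, #1: r0=7+1=8
CMP r0, #9  (cmp 8,9)
BNE body: taken
after LDR r5, [r7]: r5=M[24]=15
after OR r5, r5, #13: r5=15|13=15
after ADD r7, r7, #4: r7=24+4=28
after ADD r0, r0, #1: r0=8+1=9
CMP r0, #9  (cmp 9,9)
BNE body: not taken
after SUB r5, r5, #14: r5=15-14=1
STR r5, [24] → M[24]=1
halt.

28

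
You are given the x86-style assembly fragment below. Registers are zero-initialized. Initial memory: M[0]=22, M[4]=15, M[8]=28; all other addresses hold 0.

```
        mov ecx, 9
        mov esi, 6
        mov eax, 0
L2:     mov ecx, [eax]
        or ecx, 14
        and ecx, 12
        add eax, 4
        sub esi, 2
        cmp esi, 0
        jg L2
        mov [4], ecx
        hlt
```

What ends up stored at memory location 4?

ecx=9
esi=6
eax=0
ecx=M[0]=22
ecx=22|14=30
ecx=30&12=12
eax=0+4=4
esi=6-2=4
cmp esi, 0  (cmp 4,0)
jg L2: taken
ecx=M[4]=15
ecx=15|14=15
ecx=15&12=12
eax=4+4=8
esi=4-2=2
cmp esi, 0  (cmp 2,0)
jg L2: taken
ecx=M[8]=28
ecx=28|14=30
ecx=30&12=12
eax=8+4=12
esi=2-2=0
cmp esi, 0  (cmp 0,0)
jg L2: not taken
mov [4], ecx → M[4]=12
halt.

12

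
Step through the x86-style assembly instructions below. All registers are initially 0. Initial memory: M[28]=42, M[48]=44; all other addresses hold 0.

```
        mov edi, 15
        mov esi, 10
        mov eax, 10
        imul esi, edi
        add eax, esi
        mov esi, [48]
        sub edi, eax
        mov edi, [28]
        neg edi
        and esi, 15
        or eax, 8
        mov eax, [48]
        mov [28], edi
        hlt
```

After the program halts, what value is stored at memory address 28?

-42

after mov edi, 15: edi=15
after mov esi, 10: esi=10
after mov eax, 10: eax=10
after imul esi, edi: esi=10*15=150
after add eax, esi: eax=10+150=160
after mov esi, [48]: esi=M[48]=44
after sub edi, eax: edi=15-160=-145
after mov edi, [28]: edi=M[28]=42
after neg edi: edi=-(42)=-42
after and esi, 15: esi=44&15=12
after or eax, 8: eax=160|8=168
after mov eax, [48]: eax=M[48]=44
mov [28], edi → M[28]=-42
halt.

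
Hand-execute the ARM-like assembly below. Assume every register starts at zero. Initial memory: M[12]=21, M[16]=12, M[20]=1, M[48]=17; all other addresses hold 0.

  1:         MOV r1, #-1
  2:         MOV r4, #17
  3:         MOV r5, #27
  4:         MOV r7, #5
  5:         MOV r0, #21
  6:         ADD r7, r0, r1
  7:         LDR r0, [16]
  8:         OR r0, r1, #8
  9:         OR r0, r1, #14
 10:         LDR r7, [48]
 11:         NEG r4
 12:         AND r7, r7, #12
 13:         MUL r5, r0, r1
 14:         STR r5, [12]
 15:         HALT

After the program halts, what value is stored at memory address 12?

1

MOV r1, #-1 → r1=-1
MOV r4, #17 → r4=17
MOV r5, #27 → r5=27
MOV r7, #5 → r7=5
MOV r0, #21 → r0=21
ADD r7, r0, r1 → r7=21+(-1)=20
LDR r0, [16] → r0=M[16]=12
OR r0, r1, #8 → r0=(-1)|8=-1
OR r0, r1, #14 → r0=(-1)|14=-1
LDR r7, [48] → r7=M[48]=17
NEG r4 → r4=-(17)=-17
AND r7, r7, #12 → r7=17&12=0
MUL r5, r0, r1 → r5=(-1)*(-1)=1
STR r5, [12] → M[12]=1
halt.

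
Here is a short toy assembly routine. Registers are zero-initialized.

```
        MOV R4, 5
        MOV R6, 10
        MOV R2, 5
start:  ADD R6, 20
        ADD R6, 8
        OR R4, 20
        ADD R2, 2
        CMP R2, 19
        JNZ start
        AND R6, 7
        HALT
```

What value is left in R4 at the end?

after MOV R4, 5: R4=5
after MOV R6, 10: R6=10
after MOV R2, 5: R2=5
after ADD R6, 20: R6=10+20=30
after ADD R6, 8: R6=30+8=38
after OR R4, 20: R4=5|20=21
after ADD R2, 2: R2=5+2=7
CMP R2, 19  (cmp 7,19)
JNZ start: taken
after ADD R6, 20: R6=38+20=58
after ADD R6, 8: R6=58+8=66
after OR R4, 20: R4=21|20=21
after ADD R2, 2: R2=7+2=9
CMP R2, 19  (cmp 9,19)
JNZ start: taken
after ADD R6, 20: R6=66+20=86
after ADD R6, 8: R6=86+8=94
after OR R4, 20: R4=21|20=21
after ADD R2, 2: R2=9+2=11
CMP R2, 19  (cmp 11,19)
JNZ start: taken
after ADD R6, 20: R6=94+20=114
after ADD R6, 8: R6=114+8=122
after OR R4, 20: R4=21|20=21
after ADD R2, 2: R2=11+2=13
CMP R2, 19  (cmp 13,19)
JNZ start: taken
after ADD R6, 20: R6=122+20=142
after ADD R6, 8: R6=142+8=150
after OR R4, 20: R4=21|20=21
after ADD R2, 2: R2=13+2=15
CMP R2, 19  (cmp 15,19)
JNZ start: taken
after ADD R6, 20: R6=150+20=170
after ADD R6, 8: R6=170+8=178
after OR R4, 20: R4=21|20=21
after ADD R2, 2: R2=15+2=17
CMP R2, 19  (cmp 17,19)
JNZ start: taken
after ADD R6, 20: R6=178+20=198
after ADD R6, 8: R6=198+8=206
after OR R4, 20: R4=21|20=21
after ADD R2, 2: R2=17+2=19
CMP R2, 19  (cmp 19,19)
JNZ start: not taken
after AND R6, 7: R6=206&7=6
halt.

21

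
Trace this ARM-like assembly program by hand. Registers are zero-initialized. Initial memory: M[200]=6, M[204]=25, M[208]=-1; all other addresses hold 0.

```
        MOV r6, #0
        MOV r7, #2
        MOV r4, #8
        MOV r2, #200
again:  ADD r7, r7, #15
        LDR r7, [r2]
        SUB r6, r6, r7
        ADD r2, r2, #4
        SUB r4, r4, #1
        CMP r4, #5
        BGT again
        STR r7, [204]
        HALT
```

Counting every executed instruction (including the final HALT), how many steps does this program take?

27

r6=0
r7=2
r4=8
r2=200
r7=2+15=17
r7=M[200]=6
r6=0-6=-6
r2=200+4=204
r4=8-1=7
CMP r4, #5  (cmp 7,5)
BGT again: taken
r7=6+15=21
r7=M[204]=25
r6=(-6)-25=-31
r2=204+4=208
r4=7-1=6
CMP r4, #5  (cmp 6,5)
BGT again: taken
r7=25+15=40
r7=M[208]=-1
r6=(-31)-(-1)=-30
r2=208+4=212
r4=6-1=5
CMP r4, #5  (cmp 5,5)
BGT again: not taken
STR r7, [204] → M[204]=-1
halt.
Total executed instructions: 27.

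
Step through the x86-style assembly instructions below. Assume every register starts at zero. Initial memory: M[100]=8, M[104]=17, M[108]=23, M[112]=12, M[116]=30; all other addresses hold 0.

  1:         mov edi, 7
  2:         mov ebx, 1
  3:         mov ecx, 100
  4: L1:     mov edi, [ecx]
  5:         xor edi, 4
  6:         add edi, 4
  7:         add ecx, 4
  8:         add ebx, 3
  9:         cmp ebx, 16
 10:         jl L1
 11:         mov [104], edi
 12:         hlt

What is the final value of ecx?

after mov edi, 7: edi=7
after mov ebx, 1: ebx=1
after mov ecx, 100: ecx=100
after mov edi, [ecx]: edi=M[100]=8
after xor edi, 4: edi=8^4=12
after add edi, 4: edi=12+4=16
after add ecx, 4: ecx=100+4=104
after add ebx, 3: ebx=1+3=4
cmp ebx, 16  (cmp 4,16)
jl L1: taken
after mov edi, [ecx]: edi=M[104]=17
after xor edi, 4: edi=17^4=21
after add edi, 4: edi=21+4=25
after add ecx, 4: ecx=104+4=108
after add ebx, 3: ebx=4+3=7
cmp ebx, 16  (cmp 7,16)
jl L1: taken
after mov edi, [ecx]: edi=M[108]=23
after xor edi, 4: edi=23^4=19
after add edi, 4: edi=19+4=23
after add ecx, 4: ecx=108+4=112
after add ebx, 3: ebx=7+3=10
cmp ebx, 16  (cmp 10,16)
jl L1: taken
after mov edi, [ecx]: edi=M[112]=12
after xor edi, 4: edi=12^4=8
after add edi, 4: edi=8+4=12
after add ecx, 4: ecx=112+4=116
after add ebx, 3: ebx=10+3=13
cmp ebx, 16  (cmp 13,16)
jl L1: taken
after mov edi, [ecx]: edi=M[116]=30
after xor edi, 4: edi=30^4=26
after add edi, 4: edi=26+4=30
after add ecx, 4: ecx=116+4=120
after add ebx, 3: ebx=13+3=16
cmp ebx, 16  (cmp 16,16)
jl L1: not taken
mov [104], edi → M[104]=30
halt.

120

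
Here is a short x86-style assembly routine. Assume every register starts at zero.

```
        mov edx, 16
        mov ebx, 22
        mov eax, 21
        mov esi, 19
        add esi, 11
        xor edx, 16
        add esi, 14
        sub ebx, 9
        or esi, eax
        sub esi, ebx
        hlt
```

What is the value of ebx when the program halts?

mov edx, 16 → edx=16
mov ebx, 22 → ebx=22
mov eax, 21 → eax=21
mov esi, 19 → esi=19
add esi, 11 → esi=19+11=30
xor edx, 16 → edx=16^16=0
add esi, 14 → esi=30+14=44
sub ebx, 9 → ebx=22-9=13
or esi, eax → esi=44|21=61
sub esi, ebx → esi=61-13=48
halt.

13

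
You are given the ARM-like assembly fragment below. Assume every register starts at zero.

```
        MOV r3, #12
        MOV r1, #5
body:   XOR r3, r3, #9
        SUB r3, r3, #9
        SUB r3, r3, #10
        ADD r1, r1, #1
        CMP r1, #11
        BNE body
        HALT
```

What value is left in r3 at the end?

r3=12
r1=5
r3=12^9=5
r3=5-9=-4
r3=(-4)-10=-14
r1=5+1=6
CMP r1, #11  (cmp 6,11)
BNE body: taken
r3=(-14)^9=-5
r3=(-5)-9=-14
r3=(-14)-10=-24
r1=6+1=7
CMP r1, #11  (cmp 7,11)
BNE body: taken
r3=(-24)^9=-31
r3=(-31)-9=-40
r3=(-40)-10=-50
r1=7+1=8
CMP r1, #11  (cmp 8,11)
BNE body: taken
r3=(-50)^9=-57
r3=(-57)-9=-66
r3=(-66)-10=-76
r1=8+1=9
CMP r1, #11  (cmp 9,11)
BNE body: taken
r3=(-76)^9=-67
r3=(-67)-9=-76
r3=(-76)-10=-86
r1=9+1=10
CMP r1, #11  (cmp 10,11)
BNE body: taken
r3=(-86)^9=-93
r3=(-93)-9=-102
r3=(-102)-10=-112
r1=10+1=11
CMP r1, #11  (cmp 11,11)
BNE body: not taken
halt.

-112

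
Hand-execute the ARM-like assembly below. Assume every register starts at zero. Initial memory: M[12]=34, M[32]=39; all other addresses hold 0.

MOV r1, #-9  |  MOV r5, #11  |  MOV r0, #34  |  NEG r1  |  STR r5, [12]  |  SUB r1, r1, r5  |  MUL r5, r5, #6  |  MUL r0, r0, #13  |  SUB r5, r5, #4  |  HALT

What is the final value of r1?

r1=-9
r5=11
r0=34
r1=-(-9)=9
STR r5, [12] → M[12]=11
r1=9-11=-2
r5=11*6=66
r0=34*13=442
r5=66-4=62
halt.

-2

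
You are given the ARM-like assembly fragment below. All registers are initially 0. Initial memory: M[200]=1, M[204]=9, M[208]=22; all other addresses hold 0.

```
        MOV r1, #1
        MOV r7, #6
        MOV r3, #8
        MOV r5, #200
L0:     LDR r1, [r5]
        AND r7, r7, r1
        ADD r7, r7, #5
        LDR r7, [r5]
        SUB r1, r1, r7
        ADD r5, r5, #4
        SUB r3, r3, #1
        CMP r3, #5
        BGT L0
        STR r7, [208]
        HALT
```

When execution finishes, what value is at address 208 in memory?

22

after MOV r1, #1: r1=1
after MOV r7, #6: r7=6
after MOV r3, #8: r3=8
after MOV r5, #200: r5=200
after LDR r1, [r5]: r1=M[200]=1
after AND r7, r7, r1: r7=6&1=0
after ADD r7, r7, #5: r7=0+5=5
after LDR r7, [r5]: r7=M[200]=1
after SUB r1, r1, r7: r1=1-1=0
after ADD r5, r5, #4: r5=200+4=204
after SUB r3, r3, #1: r3=8-1=7
CMP r3, #5  (cmp 7,5)
BGT L0: taken
after LDR r1, [r5]: r1=M[204]=9
after AND r7, r7, r1: r7=1&9=1
after ADD r7, r7, #5: r7=1+5=6
after LDR r7, [r5]: r7=M[204]=9
after SUB r1, r1, r7: r1=9-9=0
after ADD r5, r5, #4: r5=204+4=208
after SUB r3, r3, #1: r3=7-1=6
CMP r3, #5  (cmp 6,5)
BGT L0: taken
after LDR r1, [r5]: r1=M[208]=22
after AND r7, r7, r1: r7=9&22=0
after ADD r7, r7, #5: r7=0+5=5
after LDR r7, [r5]: r7=M[208]=22
after SUB r1, r1, r7: r1=22-22=0
after ADD r5, r5, #4: r5=208+4=212
after SUB r3, r3, #1: r3=6-1=5
CMP r3, #5  (cmp 5,5)
BGT L0: not taken
STR r7, [208] → M[208]=22
halt.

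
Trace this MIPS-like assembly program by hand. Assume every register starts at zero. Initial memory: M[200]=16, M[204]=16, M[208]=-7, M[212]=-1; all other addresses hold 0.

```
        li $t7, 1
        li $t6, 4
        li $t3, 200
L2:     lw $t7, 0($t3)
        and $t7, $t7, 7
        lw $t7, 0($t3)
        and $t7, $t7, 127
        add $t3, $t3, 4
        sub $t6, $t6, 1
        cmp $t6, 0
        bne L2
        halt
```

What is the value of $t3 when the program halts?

li $t7, 1 → $t7=1
li $t6, 4 → $t6=4
li $t3, 200 → $t3=200
lw $t7, 0($t3) → $t7=M[200]=16
and $t7, $t7, 7 → $t7=16&7=0
lw $t7, 0($t3) → $t7=M[200]=16
and $t7, $t7, 127 → $t7=16&127=16
add $t3, $t3, 4 → $t3=200+4=204
sub $t6, $t6, 1 → $t6=4-1=3
cmp $t6, 0  (cmp 3,0)
bne L2: taken
lw $t7, 0($t3) → $t7=M[204]=16
and $t7, $t7, 7 → $t7=16&7=0
lw $t7, 0($t3) → $t7=M[204]=16
and $t7, $t7, 127 → $t7=16&127=16
add $t3, $t3, 4 → $t3=204+4=208
sub $t6, $t6, 1 → $t6=3-1=2
cmp $t6, 0  (cmp 2,0)
bne L2: taken
lw $t7, 0($t3) → $t7=M[208]=-7
and $t7, $t7, 7 → $t7=(-7)&7=1
lw $t7, 0($t3) → $t7=M[208]=-7
and $t7, $t7, 127 → $t7=(-7)&127=121
add $t3, $t3, 4 → $t3=208+4=212
sub $t6, $t6, 1 → $t6=2-1=1
cmp $t6, 0  (cmp 1,0)
bne L2: taken
lw $t7, 0($t3) → $t7=M[212]=-1
and $t7, $t7, 7 → $t7=(-1)&7=7
lw $t7, 0($t3) → $t7=M[212]=-1
and $t7, $t7, 127 → $t7=(-1)&127=127
add $t3, $t3, 4 → $t3=212+4=216
sub $t6, $t6, 1 → $t6=1-1=0
cmp $t6, 0  (cmp 0,0)
bne L2: not taken
halt.

216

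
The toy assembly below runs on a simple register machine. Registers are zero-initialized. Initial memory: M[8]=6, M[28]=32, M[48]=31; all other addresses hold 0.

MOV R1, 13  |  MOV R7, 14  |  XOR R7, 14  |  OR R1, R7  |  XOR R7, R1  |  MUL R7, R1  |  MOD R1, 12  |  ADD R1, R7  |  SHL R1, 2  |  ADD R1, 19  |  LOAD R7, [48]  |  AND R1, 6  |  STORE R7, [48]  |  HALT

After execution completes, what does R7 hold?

31

R1=13
R7=14
R7=14^14=0
R1=13|0=13
R7=0^13=13
R7=13*13=169
R1=13%12=1
R1=1+169=170
R1=170<<2=680
R1=680+19=699
R7=M[48]=31
R1=699&6=2
STORE R7, [48] → M[48]=31
halt.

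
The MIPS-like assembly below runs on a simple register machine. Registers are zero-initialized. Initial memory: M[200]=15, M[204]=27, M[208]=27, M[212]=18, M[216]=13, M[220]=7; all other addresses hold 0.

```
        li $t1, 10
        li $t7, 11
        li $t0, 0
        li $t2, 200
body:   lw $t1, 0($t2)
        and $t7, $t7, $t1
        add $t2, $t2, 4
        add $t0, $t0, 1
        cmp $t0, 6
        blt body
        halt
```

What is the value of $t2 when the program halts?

$t1=10
$t7=11
$t0=0
$t2=200
$t1=M[200]=15
$t7=11&15=11
$t2=200+4=204
$t0=0+1=1
cmp $t0, 6  (cmp 1,6)
blt body: taken
$t1=M[204]=27
$t7=11&27=11
$t2=204+4=208
$t0=1+1=2
cmp $t0, 6  (cmp 2,6)
blt body: taken
$t1=M[208]=27
$t7=11&27=11
$t2=208+4=212
$t0=2+1=3
cmp $t0, 6  (cmp 3,6)
blt body: taken
$t1=M[212]=18
$t7=11&18=2
$t2=212+4=216
$t0=3+1=4
cmp $t0, 6  (cmp 4,6)
blt body: taken
$t1=M[216]=13
$t7=2&13=0
$t2=216+4=220
$t0=4+1=5
cmp $t0, 6  (cmp 5,6)
blt body: taken
$t1=M[220]=7
$t7=0&7=0
$t2=220+4=224
$t0=5+1=6
cmp $t0, 6  (cmp 6,6)
blt body: not taken
halt.

224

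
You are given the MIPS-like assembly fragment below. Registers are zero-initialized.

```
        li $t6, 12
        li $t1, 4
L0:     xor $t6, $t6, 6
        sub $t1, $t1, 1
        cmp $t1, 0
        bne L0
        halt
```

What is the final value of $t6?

li $t6, 12 → $t6=12
li $t1, 4 → $t1=4
xor $t6, $t6, 6 → $t6=12^6=10
sub $t1, $t1, 1 → $t1=4-1=3
cmp $t1, 0  (cmp 3,0)
bne L0: taken
xor $t6, $t6, 6 → $t6=10^6=12
sub $t1, $t1, 1 → $t1=3-1=2
cmp $t1, 0  (cmp 2,0)
bne L0: taken
xor $t6, $t6, 6 → $t6=12^6=10
sub $t1, $t1, 1 → $t1=2-1=1
cmp $t1, 0  (cmp 1,0)
bne L0: taken
xor $t6, $t6, 6 → $t6=10^6=12
sub $t1, $t1, 1 → $t1=1-1=0
cmp $t1, 0  (cmp 0,0)
bne L0: not taken
halt.

12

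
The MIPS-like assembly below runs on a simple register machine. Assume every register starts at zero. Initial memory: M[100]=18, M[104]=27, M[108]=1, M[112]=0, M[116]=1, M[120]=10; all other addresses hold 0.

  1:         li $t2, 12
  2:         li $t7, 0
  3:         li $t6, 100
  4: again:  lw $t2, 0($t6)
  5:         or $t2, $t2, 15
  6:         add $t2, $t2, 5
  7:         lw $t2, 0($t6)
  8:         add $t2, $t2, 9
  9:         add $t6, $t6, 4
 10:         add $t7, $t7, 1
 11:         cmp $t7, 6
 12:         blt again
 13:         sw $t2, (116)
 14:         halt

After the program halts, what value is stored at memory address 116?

19

li $t2, 12 → $t2=12
li $t7, 0 → $t7=0
li $t6, 100 → $t6=100
lw $t2, 0($t6) → $t2=M[100]=18
or $t2, $t2, 15 → $t2=18|15=31
add $t2, $t2, 5 → $t2=31+5=36
lw $t2, 0($t6) → $t2=M[100]=18
add $t2, $t2, 9 → $t2=18+9=27
add $t6, $t6, 4 → $t6=100+4=104
add $t7, $t7, 1 → $t7=0+1=1
cmp $t7, 6  (cmp 1,6)
blt again: taken
lw $t2, 0($t6) → $t2=M[104]=27
or $t2, $t2, 15 → $t2=27|15=31
add $t2, $t2, 5 → $t2=31+5=36
lw $t2, 0($t6) → $t2=M[104]=27
add $t2, $t2, 9 → $t2=27+9=36
add $t6, $t6, 4 → $t6=104+4=108
add $t7, $t7, 1 → $t7=1+1=2
cmp $t7, 6  (cmp 2,6)
blt again: taken
lw $t2, 0($t6) → $t2=M[108]=1
or $t2, $t2, 15 → $t2=1|15=15
add $t2, $t2, 5 → $t2=15+5=20
lw $t2, 0($t6) → $t2=M[108]=1
add $t2, $t2, 9 → $t2=1+9=10
add $t6, $t6, 4 → $t6=108+4=112
add $t7, $t7, 1 → $t7=2+1=3
cmp $t7, 6  (cmp 3,6)
blt again: taken
lw $t2, 0($t6) → $t2=M[112]=0
or $t2, $t2, 15 → $t2=0|15=15
add $t2, $t2, 5 → $t2=15+5=20
lw $t2, 0($t6) → $t2=M[112]=0
add $t2, $t2, 9 → $t2=0+9=9
add $t6, $t6, 4 → $t6=112+4=116
add $t7, $t7, 1 → $t7=3+1=4
cmp $t7, 6  (cmp 4,6)
blt again: taken
lw $t2, 0($t6) → $t2=M[116]=1
or $t2, $t2, 15 → $t2=1|15=15
add $t2, $t2, 5 → $t2=15+5=20
lw $t2, 0($t6) → $t2=M[116]=1
add $t2, $t2, 9 → $t2=1+9=10
add $t6, $t6, 4 → $t6=116+4=120
add $t7, $t7, 1 → $t7=4+1=5
cmp $t7, 6  (cmp 5,6)
blt again: taken
lw $t2, 0($t6) → $t2=M[120]=10
or $t2, $t2, 15 → $t2=10|15=15
add $t2, $t2, 5 → $t2=15+5=20
lw $t2, 0($t6) → $t2=M[120]=10
add $t2, $t2, 9 → $t2=10+9=19
add $t6, $t6, 4 → $t6=120+4=124
add $t7, $t7, 1 → $t7=5+1=6
cmp $t7, 6  (cmp 6,6)
blt again: not taken
sw $t2, (116) → M[116]=19
halt.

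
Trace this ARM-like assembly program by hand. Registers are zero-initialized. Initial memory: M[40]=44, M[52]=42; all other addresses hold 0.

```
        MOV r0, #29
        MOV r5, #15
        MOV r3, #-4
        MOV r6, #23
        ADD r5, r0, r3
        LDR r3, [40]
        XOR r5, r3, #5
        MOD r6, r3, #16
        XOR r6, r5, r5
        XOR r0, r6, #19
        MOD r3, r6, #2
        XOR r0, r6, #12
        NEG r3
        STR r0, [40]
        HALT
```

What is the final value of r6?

0

r0=29
r5=15
r3=-4
r6=23
r5=29+(-4)=25
r3=M[40]=44
r5=44^5=41
r6=44%16=12
r6=41^41=0
r0=0^19=19
r3=0%2=0
r0=0^12=12
r3=-(0)=0
STR r0, [40] → M[40]=12
halt.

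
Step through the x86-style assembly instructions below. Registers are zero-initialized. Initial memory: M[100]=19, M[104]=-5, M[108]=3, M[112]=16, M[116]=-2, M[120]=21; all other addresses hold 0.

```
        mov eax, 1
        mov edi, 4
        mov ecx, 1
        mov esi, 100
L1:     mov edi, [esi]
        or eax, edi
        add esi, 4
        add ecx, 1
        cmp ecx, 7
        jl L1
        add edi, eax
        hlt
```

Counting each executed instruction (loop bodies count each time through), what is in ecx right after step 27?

mov eax, 1 → eax=1
mov edi, 4 → edi=4
mov ecx, 1 → ecx=1
mov esi, 100 → esi=100
mov edi, [esi] → edi=M[100]=19
or eax, edi → eax=1|19=19
add esi, 4 → esi=100+4=104
add ecx, 1 → ecx=1+1=2
cmp ecx, 7  (cmp 2,7)
jl L1: taken
mov edi, [esi] → edi=M[104]=-5
or eax, edi → eax=19|(-5)=-5
add esi, 4 → esi=104+4=108
add ecx, 1 → ecx=2+1=3
cmp ecx, 7  (cmp 3,7)
jl L1: taken
mov edi, [esi] → edi=M[108]=3
or eax, edi → eax=(-5)|3=-5
add esi, 4 → esi=108+4=112
add ecx, 1 → ecx=3+1=4
cmp ecx, 7  (cmp 4,7)
jl L1: taken
mov edi, [esi] → edi=M[112]=16
or eax, edi → eax=(-5)|16=-5
add esi, 4 → esi=112+4=116
add ecx, 1 → ecx=4+1=5
cmp ecx, 7  (cmp 5,7)
After step 27: ecx = 5.

5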